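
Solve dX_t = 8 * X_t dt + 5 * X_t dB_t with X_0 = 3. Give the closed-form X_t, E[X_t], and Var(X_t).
X_t = 3 * exp((-9/2) t + (5) B_t); E[X_t] = 3*exp(8*t); Var(X_t) = 9*(exp(25*t) - 1)*exp(16*t)

For GBM dX = mu X dt + sigma X dB with X_0 = x_0, apply Itô to Y = log X: dY = (mu - sigma^2/2) dt + sigma dB, so Y_t = log(x_0) + (mu - sigma^2/2) t + sigma B_t and hence X_t = x_0 * exp((mu - sigma^2/2) t + sigma B_t).
With mu = 8, sigma = 5, x_0 = 3, this gives:
  X_t = 3 * exp((-9/2) * t + (5) * B_t).
Since sigma*B_t ~ Normal(0, sigma^2 t), E[exp(sigma*B_t)] = exp(sigma^2 t / 2); so E[X_t] = x_0 * exp((mu - sigma^2/2) t) * exp(sigma^2 t / 2) = x_0 * exp(mu t) = 3*exp(8*t).
Var(X_t) = E[X_t^2] - (E[X_t])^2 = x_0^2 * exp(2 mu t) * (exp(sigma^2 t) - 1) = 9*(exp(25*t) - 1)*exp(16*t).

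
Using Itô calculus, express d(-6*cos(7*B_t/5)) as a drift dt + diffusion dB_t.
d(-6*cos(7*B_t/5)) = (147*cos(7*B_t/5)/25) dt + (42*sin(7*B_t/5)/5) dB_t

Itô's formula for f(B_t) gives d f(B_t) = f'(B_t) dB_t + (1/2) f''(B_t) dt. Compute derivatives of f(x) = -6*cos(7*x/5):
  f'(x)  = 42*sin(7*x/5)/5
  f''(x) = 294*cos(7*x/5)/25
Substitute x = B_t and multiply the f'' term by 1/2:
  drift     = (1/2) * (294*cos(7*x/5)/25) evaluated at B_t = 147*cos(7*B_t/5)/25
  diffusion = (42*sin(7*x/5)/5) evaluated at B_t = 42*sin(7*B_t/5)/5
Therefore d(-6*cos(7*B_t/5)) = (147*cos(7*B_t/5)/25) dt + (42*sin(7*B_t/5)/5) dB_t.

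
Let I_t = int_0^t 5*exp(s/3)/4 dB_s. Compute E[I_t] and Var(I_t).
E[I_t] = 0; Var(I_t) = 75*exp(2*t/3)/32 - 75/32

The Itô integral of a deterministic integrand f(s) has mean 0 because each increment f(s) * (B_{s+ds} - B_s) has mean 0. By the Itô isometry:
  Var( int_0^t f(s) dB_s ) = E[ (int_0^t f(s) dB_s)^2 ] = int_0^t f(s)^2 ds.
Here f(s) = 5*exp(s/3)/4, so f(s)^2 = 25*exp(2*s/3)/16. Integrate:
  int_0^t (25*exp(2*s/3)/16) ds = 75*exp(2*t/3)/32 - 75/32.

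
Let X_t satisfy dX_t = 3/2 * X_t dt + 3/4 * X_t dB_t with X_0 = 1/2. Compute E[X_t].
E[X_t] = exp(3*t/2)/2

For GBM dX = mu X dt + sigma X dB with X_0 = x_0, apply Itô to Y = log X: dY = (mu - sigma^2/2) dt + sigma dB, so Y_t = log(x_0) + (mu - sigma^2/2) t + sigma B_t and hence X_t = x_0 * exp((mu - sigma^2/2) t + sigma B_t).
With mu = 3/2, sigma = 3/4, x_0 = 1/2, this gives:
  X_t = 1/2 * exp((39/32) * t + (3/4) * B_t).
Since sigma*B_t ~ Normal(0, sigma^2 t), E[exp(sigma*B_t)] = exp(sigma^2 t / 2); so E[X_t] = x_0 * exp((mu - sigma^2/2) t) * exp(sigma^2 t / 2) = x_0 * exp(mu t) = exp(3*t/2)/2.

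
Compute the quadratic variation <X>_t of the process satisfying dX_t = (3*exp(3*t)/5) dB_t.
<X>_t = 3*exp(6*t)/50 - 3/50

For an Itô process dX_t = a(t) dt + b(t) dB_t, the quadratic variation is <X>_t = int_0^t b(s)^2 ds (the drift term does not contribute). Here b(s) = 3*exp(3*s)/5, so
  b(s)^2 = 9*exp(6*s)/25.
Integrating from 0 to t:
  <X>_t = int_0^t (9*exp(6*s)/25) ds = 3*exp(6*t)/50 - 3/50.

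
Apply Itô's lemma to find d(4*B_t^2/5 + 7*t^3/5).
d(4*B_t^2/5 + 7*t^3/5) = (21*t^2/5 + 4/5) dt + (8*B_t/5) dB_t

Itô's formula for f(t, x): d f(t, B_t) = (f_t + (1/2) f_xx) dt + f_x dB_t. Compute partials of f(t, x) = 7*t^3/5 + 4*x^2/5:
  f_t(t,x)  = 21*t^2/5
  f_x(t,x)  = 8*x/5
  f_xx(t,x) = 8/5
Assemble drift = f_t + (1/2) f_xx = 21*t^2/5 + 4/5 and diffusion = f_x = 8*x/5. Substituting x = B_t:
  d(4*B_t^2/5 + 7*t^3/5) = (21*t^2/5 + 4/5) dt + (8*B_t/5) dB_t.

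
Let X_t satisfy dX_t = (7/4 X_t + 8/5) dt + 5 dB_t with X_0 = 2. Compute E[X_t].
E[X_t] = 102*exp(7*t/4)/35 - 32/35

Taking expectations and using E[dB_t] = 0, the mean m(t) = E[X_t] satisfies the ODE m'(t) = a m(t) + b with m(0) = x_0. With a = 7/4, b = 8/5, x_0 = 2, the solution is
  m(t) = x_0 * exp(a t) + (b/a) * (exp(a t) - 1)
       = 2 * exp((7/4) t) + ((8/5)/(7/4)) * (exp((7/4) t) - 1)
       = 102*exp(7*t/4)/35 - 32/35.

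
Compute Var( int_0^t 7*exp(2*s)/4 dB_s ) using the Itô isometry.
Var = 49*exp(4*t)/64 - 49/64

The Itô integral of a deterministic integrand f(s) has mean 0 because each increment f(s) * (B_{s+ds} - B_s) has mean 0. By the Itô isometry:
  Var( int_0^t f(s) dB_s ) = E[ (int_0^t f(s) dB_s)^2 ] = int_0^t f(s)^2 ds.
Here f(s) = 7*exp(2*s)/4, so f(s)^2 = 49*exp(4*s)/16. Integrate:
  int_0^t (49*exp(4*s)/16) ds = 49*exp(4*t)/64 - 49/64.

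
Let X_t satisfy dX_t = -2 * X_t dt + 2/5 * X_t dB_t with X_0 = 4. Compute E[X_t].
E[X_t] = 4*exp(-2*t)

For GBM dX = mu X dt + sigma X dB with X_0 = x_0, apply Itô to Y = log X: dY = (mu - sigma^2/2) dt + sigma dB, so Y_t = log(x_0) + (mu - sigma^2/2) t + sigma B_t and hence X_t = x_0 * exp((mu - sigma^2/2) t + sigma B_t).
With mu = -2, sigma = 2/5, x_0 = 4, this gives:
  X_t = 4 * exp((-52/25) * t + (2/5) * B_t).
Since sigma*B_t ~ Normal(0, sigma^2 t), E[exp(sigma*B_t)] = exp(sigma^2 t / 2); so E[X_t] = x_0 * exp((mu - sigma^2/2) t) * exp(sigma^2 t / 2) = x_0 * exp(mu t) = 4*exp(-2*t).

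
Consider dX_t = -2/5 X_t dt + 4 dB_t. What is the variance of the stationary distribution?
lim Var(X_t) = 20

The OU SDE dX = -theta X dt + sigma dB admits the integrating factor exp(theta t): d(exp(theta t) X_t) = sigma exp(theta t) dB_t. Integrating from 0 to t gives X_t = x_0 * exp(-theta t) + sigma * int_0^t exp(-theta (t-s)) dB_s for any initial x_0. The Itô integral has variance (by the Itô isometry) sigma^2 * int_0^t exp(-2 theta (t - s)) ds = sigma^2 * (1 - exp(-2 theta t)) / (2 theta), independent of x_0.
With theta = 2/5, sigma = 4:
  Var(X_t) = (4)^2 * (1 - exp(-2*2/5 t)) / (2 * 2/5) = 20 - 20*exp(-4*t/5).
As t -> infinity, exp(-2*2/5 t) -> 0, so the stationary variance is sigma^2 / (2 theta) = 20.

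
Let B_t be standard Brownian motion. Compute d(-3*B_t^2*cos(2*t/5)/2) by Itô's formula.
d(-3*B_t^2*cos(2*t/5)/2) = (3*B_t^2*sin(2*t/5)/5 - 3*cos(2*t/5)/2) dt + (-3*B_t*cos(2*t/5)) dB_t

Itô's formula for f(t, x): d f(t, B_t) = (f_t + (1/2) f_xx) dt + f_x dB_t. Compute partials of f(t, x) = -3*x^2*cos(2*t/5)/2:
  f_t(t,x)  = 3*x^2*sin(2*t/5)/5
  f_x(t,x)  = -3*x*cos(2*t/5)
  f_xx(t,x) = -3*cos(2*t/5)
Assemble drift = f_t + (1/2) f_xx = 3*x^2*sin(2*t/5)/5 - 3*cos(2*t/5)/2 and diffusion = f_x = -3*x*cos(2*t/5). Substituting x = B_t:
  d(-3*B_t^2*cos(2*t/5)/2) = (3*B_t^2*sin(2*t/5)/5 - 3*cos(2*t/5)/2) dt + (-3*B_t*cos(2*t/5)) dB_t.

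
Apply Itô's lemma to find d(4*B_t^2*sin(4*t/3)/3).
d(4*B_t^2*sin(4*t/3)/3) = (16*B_t^2*cos(4*t/3)/9 + 4*sin(4*t/3)/3) dt + (8*B_t*sin(4*t/3)/3) dB_t

Itô's formula for f(t, x): d f(t, B_t) = (f_t + (1/2) f_xx) dt + f_x dB_t. Compute partials of f(t, x) = 4*x^2*sin(4*t/3)/3:
  f_t(t,x)  = 16*x^2*cos(4*t/3)/9
  f_x(t,x)  = 8*x*sin(4*t/3)/3
  f_xx(t,x) = 8*sin(4*t/3)/3
Assemble drift = f_t + (1/2) f_xx = 16*x^2*cos(4*t/3)/9 + 4*sin(4*t/3)/3 and diffusion = f_x = 8*x*sin(4*t/3)/3. Substituting x = B_t:
  d(4*B_t^2*sin(4*t/3)/3) = (16*B_t^2*cos(4*t/3)/9 + 4*sin(4*t/3)/3) dt + (8*B_t*sin(4*t/3)/3) dB_t.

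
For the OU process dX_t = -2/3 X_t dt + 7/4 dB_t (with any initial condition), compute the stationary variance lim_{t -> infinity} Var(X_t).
lim Var(X_t) = 147/64

The OU SDE dX = -theta X dt + sigma dB admits the integrating factor exp(theta t): d(exp(theta t) X_t) = sigma exp(theta t) dB_t. Integrating from 0 to t gives X_t = x_0 * exp(-theta t) + sigma * int_0^t exp(-theta (t-s)) dB_s for any initial x_0. The Itô integral has variance (by the Itô isometry) sigma^2 * int_0^t exp(-2 theta (t - s)) ds = sigma^2 * (1 - exp(-2 theta t)) / (2 theta), independent of x_0.
With theta = 2/3, sigma = 7/4:
  Var(X_t) = (7/4)^2 * (1 - exp(-2*2/3 t)) / (2 * 2/3) = 147/64 - 147*exp(-4*t/3)/64.
As t -> infinity, exp(-2*2/3 t) -> 0, so the stationary variance is sigma^2 / (2 theta) = 147/64.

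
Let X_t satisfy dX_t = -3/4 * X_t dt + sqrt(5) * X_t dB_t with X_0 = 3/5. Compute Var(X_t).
Var(X_t) = (9*exp(5*t) - 9)*exp(-3*t/2)/25

For GBM dX = mu X dt + sigma X dB with X_0 = x_0, apply Itô to Y = log X: dY = (mu - sigma^2/2) dt + sigma dB, so Y_t = log(x_0) + (mu - sigma^2/2) t + sigma B_t and hence X_t = x_0 * exp((mu - sigma^2/2) t + sigma B_t).
With mu = -3/4, sigma = sqrt(5), x_0 = 3/5, this gives:
  X_t = 3/5 * exp((-13/4) * t + (sqrt(5)) * B_t).
Since sigma*B_t ~ Normal(0, sigma^2 t), E[exp(sigma*B_t)] = exp(sigma^2 t / 2); so E[X_t] = x_0 * exp((mu - sigma^2/2) t) * exp(sigma^2 t / 2) = x_0 * exp(mu t) = 3*exp(-3*t/4)/5.
Var(X_t) = E[X_t^2] - (E[X_t])^2 = x_0^2 * exp(2 mu t) * (exp(sigma^2 t) - 1) = (9*exp(5*t) - 9)*exp(-3*t/2)/25.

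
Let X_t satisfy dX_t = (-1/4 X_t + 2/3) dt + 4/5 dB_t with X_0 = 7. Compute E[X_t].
E[X_t] = 8/3 + 13*exp(-t/4)/3

Taking expectations and using E[dB_t] = 0, the mean m(t) = E[X_t] satisfies the ODE m'(t) = a m(t) + b with m(0) = x_0. With a = -1/4, b = 2/3, x_0 = 7, the solution is
  m(t) = x_0 * exp(a t) + (b/a) * (exp(a t) - 1)
       = 7 * exp((-1/4) t) + ((2/3)/(-1/4)) * (exp((-1/4) t) - 1)
       = 8/3 + 13*exp(-t/4)/3.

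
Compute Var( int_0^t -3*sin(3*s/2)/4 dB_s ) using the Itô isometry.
Var = 9*t/32 - 3*sin(3*t)/32

The Itô integral of a deterministic integrand f(s) has mean 0 because each increment f(s) * (B_{s+ds} - B_s) has mean 0. By the Itô isometry:
  Var( int_0^t f(s) dB_s ) = E[ (int_0^t f(s) dB_s)^2 ] = int_0^t f(s)^2 ds.
Here f(s) = -3*sin(3*s/2)/4, so f(s)^2 = 9*sin(3*s/2)^2/16. Integrate:
  int_0^t (9*sin(3*s/2)^2/16) ds = 9*t/32 - 3*sin(3*t)/32.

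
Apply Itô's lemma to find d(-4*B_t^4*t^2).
d(-4*B_t^4*t^2) = (8*B_t^2*t*(-B_t^2 - 3*t)) dt + (-16*B_t^3*t^2) dB_t

Itô's formula for f(t, x): d f(t, B_t) = (f_t + (1/2) f_xx) dt + f_x dB_t. Compute partials of f(t, x) = -4*t^2*x^4:
  f_t(t,x)  = -8*t*x^4
  f_x(t,x)  = -16*t^2*x^3
  f_xx(t,x) = -48*t^2*x^2
Assemble drift = f_t + (1/2) f_xx = 8*t*x^2*(-3*t - x^2) and diffusion = f_x = -16*t^2*x^3. Substituting x = B_t:
  d(-4*B_t^4*t^2) = (8*B_t^2*t*(-B_t^2 - 3*t)) dt + (-16*B_t^3*t^2) dB_t.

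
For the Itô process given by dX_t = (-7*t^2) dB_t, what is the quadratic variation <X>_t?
<X>_t = 49*t^5/5

For an Itô process dX_t = a(t) dt + b(t) dB_t, the quadratic variation is <X>_t = int_0^t b(s)^2 ds (the drift term does not contribute). Here b(s) = -7*s^2, so
  b(s)^2 = 49*s^4.
Integrating from 0 to t:
  <X>_t = int_0^t (49*s^4) ds = 49*t^5/5.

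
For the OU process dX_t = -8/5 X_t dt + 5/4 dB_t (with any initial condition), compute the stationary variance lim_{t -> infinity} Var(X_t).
lim Var(X_t) = 125/256

The OU SDE dX = -theta X dt + sigma dB admits the integrating factor exp(theta t): d(exp(theta t) X_t) = sigma exp(theta t) dB_t. Integrating from 0 to t gives X_t = x_0 * exp(-theta t) + sigma * int_0^t exp(-theta (t-s)) dB_s for any initial x_0. The Itô integral has variance (by the Itô isometry) sigma^2 * int_0^t exp(-2 theta (t - s)) ds = sigma^2 * (1 - exp(-2 theta t)) / (2 theta), independent of x_0.
With theta = 8/5, sigma = 5/4:
  Var(X_t) = (5/4)^2 * (1 - exp(-2*8/5 t)) / (2 * 8/5) = 125/256 - 125*exp(-16*t/5)/256.
As t -> infinity, exp(-2*8/5 t) -> 0, so the stationary variance is sigma^2 / (2 theta) = 125/256.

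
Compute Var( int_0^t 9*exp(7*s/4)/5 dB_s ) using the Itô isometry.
Var = 162*exp(7*t/2)/175 - 162/175

The Itô integral of a deterministic integrand f(s) has mean 0 because each increment f(s) * (B_{s+ds} - B_s) has mean 0. By the Itô isometry:
  Var( int_0^t f(s) dB_s ) = E[ (int_0^t f(s) dB_s)^2 ] = int_0^t f(s)^2 ds.
Here f(s) = 9*exp(7*s/4)/5, so f(s)^2 = 81*exp(7*s/2)/25. Integrate:
  int_0^t (81*exp(7*s/2)/25) ds = 162*exp(7*t/2)/175 - 162/175.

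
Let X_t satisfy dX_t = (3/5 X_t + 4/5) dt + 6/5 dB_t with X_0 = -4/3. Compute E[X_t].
E[X_t] = -4/3

Taking expectations and using E[dB_t] = 0, the mean m(t) = E[X_t] satisfies the ODE m'(t) = a m(t) + b with m(0) = x_0. With a = 3/5, b = 4/5, x_0 = -4/3, the solution is
  m(t) = x_0 * exp(a t) + (b/a) * (exp(a t) - 1)
       = (-4/3) * exp((3/5) t) + ((4/5)/(3/5)) * (exp((3/5) t) - 1)
       = -4/3.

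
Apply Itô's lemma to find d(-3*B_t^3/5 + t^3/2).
d(-3*B_t^3/5 + t^3/2) = (-9*B_t/5 + 3*t^2/2) dt + (-9*B_t^2/5) dB_t

Itô's formula for f(t, x): d f(t, B_t) = (f_t + (1/2) f_xx) dt + f_x dB_t. Compute partials of f(t, x) = t^3/2 - 3*x^3/5:
  f_t(t,x)  = 3*t^2/2
  f_x(t,x)  = -9*x^2/5
  f_xx(t,x) = -18*x/5
Assemble drift = f_t + (1/2) f_xx = 3*t^2/2 - 9*x/5 and diffusion = f_x = -9*x^2/5. Substituting x = B_t:
  d(-3*B_t^3/5 + t^3/2) = (-9*B_t/5 + 3*t^2/2) dt + (-9*B_t^2/5) dB_t.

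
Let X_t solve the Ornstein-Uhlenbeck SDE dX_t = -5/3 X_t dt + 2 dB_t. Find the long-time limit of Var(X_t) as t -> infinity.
lim Var(X_t) = 6/5

The OU SDE dX = -theta X dt + sigma dB admits the integrating factor exp(theta t): d(exp(theta t) X_t) = sigma exp(theta t) dB_t. Integrating from 0 to t gives X_t = x_0 * exp(-theta t) + sigma * int_0^t exp(-theta (t-s)) dB_s for any initial x_0. The Itô integral has variance (by the Itô isometry) sigma^2 * int_0^t exp(-2 theta (t - s)) ds = sigma^2 * (1 - exp(-2 theta t)) / (2 theta), independent of x_0.
With theta = 5/3, sigma = 2:
  Var(X_t) = (2)^2 * (1 - exp(-2*5/3 t)) / (2 * 5/3) = 6/5 - 6*exp(-10*t/3)/5.
As t -> infinity, exp(-2*5/3 t) -> 0, so the stationary variance is sigma^2 / (2 theta) = 6/5.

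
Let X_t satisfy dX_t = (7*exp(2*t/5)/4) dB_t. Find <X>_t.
<X>_t = 245*exp(4*t/5)/64 - 245/64

For an Itô process dX_t = a(t) dt + b(t) dB_t, the quadratic variation is <X>_t = int_0^t b(s)^2 ds (the drift term does not contribute). Here b(s) = 7*exp(2*s/5)/4, so
  b(s)^2 = 49*exp(4*s/5)/16.
Integrating from 0 to t:
  <X>_t = int_0^t (49*exp(4*s/5)/16) ds = 245*exp(4*t/5)/64 - 245/64.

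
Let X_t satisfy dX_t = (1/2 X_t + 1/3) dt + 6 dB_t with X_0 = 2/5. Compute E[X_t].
E[X_t] = 16*exp(t/2)/15 - 2/3

Taking expectations and using E[dB_t] = 0, the mean m(t) = E[X_t] satisfies the ODE m'(t) = a m(t) + b with m(0) = x_0. With a = 1/2, b = 1/3, x_0 = 2/5, the solution is
  m(t) = x_0 * exp(a t) + (b/a) * (exp(a t) - 1)
       = (2/5) * exp((1/2) t) + ((1/3)/(1/2)) * (exp((1/2) t) - 1)
       = 16*exp(t/2)/15 - 2/3.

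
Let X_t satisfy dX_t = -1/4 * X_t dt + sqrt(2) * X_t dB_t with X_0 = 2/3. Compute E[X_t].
E[X_t] = 2*exp(-t/4)/3

For GBM dX = mu X dt + sigma X dB with X_0 = x_0, apply Itô to Y = log X: dY = (mu - sigma^2/2) dt + sigma dB, so Y_t = log(x_0) + (mu - sigma^2/2) t + sigma B_t and hence X_t = x_0 * exp((mu - sigma^2/2) t + sigma B_t).
With mu = -1/4, sigma = sqrt(2), x_0 = 2/3, this gives:
  X_t = 2/3 * exp((-5/4) * t + (sqrt(2)) * B_t).
Since sigma*B_t ~ Normal(0, sigma^2 t), E[exp(sigma*B_t)] = exp(sigma^2 t / 2); so E[X_t] = x_0 * exp((mu - sigma^2/2) t) * exp(sigma^2 t / 2) = x_0 * exp(mu t) = 2*exp(-t/4)/3.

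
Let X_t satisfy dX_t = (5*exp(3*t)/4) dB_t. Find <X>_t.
<X>_t = 25*exp(6*t)/96 - 25/96

For an Itô process dX_t = a(t) dt + b(t) dB_t, the quadratic variation is <X>_t = int_0^t b(s)^2 ds (the drift term does not contribute). Here b(s) = 5*exp(3*s)/4, so
  b(s)^2 = 25*exp(6*s)/16.
Integrating from 0 to t:
  <X>_t = int_0^t (25*exp(6*s)/16) ds = 25*exp(6*t)/96 - 25/96.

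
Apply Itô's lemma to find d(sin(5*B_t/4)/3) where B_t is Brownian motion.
d(sin(5*B_t/4)/3) = (-25*sin(5*B_t/4)/96) dt + (5*cos(5*B_t/4)/12) dB_t

Itô's formula for f(B_t) gives d f(B_t) = f'(B_t) dB_t + (1/2) f''(B_t) dt. Compute derivatives of f(x) = sin(5*x/4)/3:
  f'(x)  = 5*cos(5*x/4)/12
  f''(x) = -25*sin(5*x/4)/48
Substitute x = B_t and multiply the f'' term by 1/2:
  drift     = (1/2) * (-25*sin(5*x/4)/48) evaluated at B_t = -25*sin(5*B_t/4)/96
  diffusion = (5*cos(5*x/4)/12) evaluated at B_t = 5*cos(5*B_t/4)/12
Therefore d(sin(5*B_t/4)/3) = (-25*sin(5*B_t/4)/96) dt + (5*cos(5*B_t/4)/12) dB_t.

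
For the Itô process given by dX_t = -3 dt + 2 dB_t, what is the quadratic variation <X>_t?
<X>_t = 4*t

For an Itô process dX_t = a(t) dt + b(t) dB_t, the quadratic variation is <X>_t = int_0^t b(s)^2 ds (the drift term does not contribute). Here b(s) = 2, so
  b(s)^2 = 4.
Integrating from 0 to t:
  <X>_t = int_0^t (4) ds = 4*t.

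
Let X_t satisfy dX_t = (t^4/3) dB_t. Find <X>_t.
<X>_t = t^9/81

For an Itô process dX_t = a(t) dt + b(t) dB_t, the quadratic variation is <X>_t = int_0^t b(s)^2 ds (the drift term does not contribute). Here b(s) = s^4/3, so
  b(s)^2 = s^8/9.
Integrating from 0 to t:
  <X>_t = int_0^t (s^8/9) ds = t^9/81.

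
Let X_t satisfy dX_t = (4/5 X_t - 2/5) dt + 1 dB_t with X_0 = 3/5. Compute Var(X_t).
Var(X_t) = 5*exp(8*t/5)/8 - 5/8

The variance V(t) = Var(X_t) satisfies V'(t) = 2 a V(t) + c^2 with V(0) = 0 (drift coefficient is linear in X, diffusion is constant). With a = 4/5, c = 1, the solution is
  V(t) = (c^2 / (2 a)) * (exp(2 a t) - 1)
       = (1^2 / (2*(4/5))) * (exp((8/5) t) - 1)
       = 5*exp(8*t/5)/8 - 5/8.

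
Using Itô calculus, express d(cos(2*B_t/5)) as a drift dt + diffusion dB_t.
d(cos(2*B_t/5)) = (-2*cos(2*B_t/5)/25) dt + (-2*sin(2*B_t/5)/5) dB_t

Itô's formula for f(B_t) gives d f(B_t) = f'(B_t) dB_t + (1/2) f''(B_t) dt. Compute derivatives of f(x) = cos(2*x/5):
  f'(x)  = -2*sin(2*x/5)/5
  f''(x) = -4*cos(2*x/5)/25
Substitute x = B_t and multiply the f'' term by 1/2:
  drift     = (1/2) * (-4*cos(2*x/5)/25) evaluated at B_t = -2*cos(2*B_t/5)/25
  diffusion = (-2*sin(2*x/5)/5) evaluated at B_t = -2*sin(2*B_t/5)/5
Therefore d(cos(2*B_t/5)) = (-2*cos(2*B_t/5)/25) dt + (-2*sin(2*B_t/5)/5) dB_t.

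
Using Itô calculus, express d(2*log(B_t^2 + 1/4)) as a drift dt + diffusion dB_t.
d(2*log(B_t^2 + 1/4)) = (8*(1 - 4*B_t^2)/(4*B_t^2 + 1)^2) dt + (16*B_t/(4*B_t^2 + 1)) dB_t

Itô's formula for f(B_t) gives d f(B_t) = f'(B_t) dB_t + (1/2) f''(B_t) dt. Compute derivatives of f(x) = 2*log(x^2 + 1/4):
  f'(x)  = 16*x/(4*x^2 + 1)
  f''(x) = 16*(1 - 4*x^2)/(4*x^2 + 1)^2
Substitute x = B_t and multiply the f'' term by 1/2:
  drift     = (1/2) * (16*(1 - 4*x^2)/(4*x^2 + 1)^2) evaluated at B_t = 8*(1 - 4*B_t^2)/(4*B_t^2 + 1)^2
  diffusion = (16*x/(4*x^2 + 1)) evaluated at B_t = 16*B_t/(4*B_t^2 + 1)
Therefore d(2*log(B_t^2 + 1/4)) = (8*(1 - 4*B_t^2)/(4*B_t^2 + 1)^2) dt + (16*B_t/(4*B_t^2 + 1)) dB_t.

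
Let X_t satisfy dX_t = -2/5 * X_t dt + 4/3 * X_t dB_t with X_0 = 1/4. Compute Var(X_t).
Var(X_t) = (exp(16*t/9) - 1)*exp(-4*t/5)/16

For GBM dX = mu X dt + sigma X dB with X_0 = x_0, apply Itô to Y = log X: dY = (mu - sigma^2/2) dt + sigma dB, so Y_t = log(x_0) + (mu - sigma^2/2) t + sigma B_t and hence X_t = x_0 * exp((mu - sigma^2/2) t + sigma B_t).
With mu = -2/5, sigma = 4/3, x_0 = 1/4, this gives:
  X_t = 1/4 * exp((-58/45) * t + (4/3) * B_t).
Since sigma*B_t ~ Normal(0, sigma^2 t), E[exp(sigma*B_t)] = exp(sigma^2 t / 2); so E[X_t] = x_0 * exp((mu - sigma^2/2) t) * exp(sigma^2 t / 2) = x_0 * exp(mu t) = exp(-2*t/5)/4.
Var(X_t) = E[X_t^2] - (E[X_t])^2 = x_0^2 * exp(2 mu t) * (exp(sigma^2 t) - 1) = (exp(16*t/9) - 1)*exp(-4*t/5)/16.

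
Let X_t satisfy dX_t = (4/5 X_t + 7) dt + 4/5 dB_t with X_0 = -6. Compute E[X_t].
E[X_t] = 11*exp(4*t/5)/4 - 35/4

Taking expectations and using E[dB_t] = 0, the mean m(t) = E[X_t] satisfies the ODE m'(t) = a m(t) + b with m(0) = x_0. With a = 4/5, b = 7, x_0 = -6, the solution is
  m(t) = x_0 * exp(a t) + (b/a) * (exp(a t) - 1)
       = (-6) * exp((4/5) t) + (7/(4/5)) * (exp((4/5) t) - 1)
       = 11*exp(4*t/5)/4 - 35/4.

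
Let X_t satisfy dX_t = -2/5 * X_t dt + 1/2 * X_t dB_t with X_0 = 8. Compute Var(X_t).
Var(X_t) = (64*exp(t/4) - 64)*exp(-4*t/5)

For GBM dX = mu X dt + sigma X dB with X_0 = x_0, apply Itô to Y = log X: dY = (mu - sigma^2/2) dt + sigma dB, so Y_t = log(x_0) + (mu - sigma^2/2) t + sigma B_t and hence X_t = x_0 * exp((mu - sigma^2/2) t + sigma B_t).
With mu = -2/5, sigma = 1/2, x_0 = 8, this gives:
  X_t = 8 * exp((-21/40) * t + (1/2) * B_t).
Since sigma*B_t ~ Normal(0, sigma^2 t), E[exp(sigma*B_t)] = exp(sigma^2 t / 2); so E[X_t] = x_0 * exp((mu - sigma^2/2) t) * exp(sigma^2 t / 2) = x_0 * exp(mu t) = 8*exp(-2*t/5).
Var(X_t) = E[X_t^2] - (E[X_t])^2 = x_0^2 * exp(2 mu t) * (exp(sigma^2 t) - 1) = (64*exp(t/4) - 64)*exp(-4*t/5).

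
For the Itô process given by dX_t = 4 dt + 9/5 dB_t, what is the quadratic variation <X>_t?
<X>_t = 81*t/25

For an Itô process dX_t = a(t) dt + b(t) dB_t, the quadratic variation is <X>_t = int_0^t b(s)^2 ds (the drift term does not contribute). Here b(s) = 9/5, so
  b(s)^2 = 81/25.
Integrating from 0 to t:
  <X>_t = int_0^t (81/25) ds = 81*t/25.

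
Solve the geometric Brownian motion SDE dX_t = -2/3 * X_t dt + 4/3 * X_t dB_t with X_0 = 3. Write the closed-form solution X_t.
X_t = 3 * exp((-14/9) * t + (4/3) * B_t)

For GBM dX = mu X dt + sigma X dB with X_0 = x_0, apply Itô to Y = log X: dY = (mu - sigma^2/2) dt + sigma dB, so Y_t = log(x_0) + (mu - sigma^2/2) t + sigma B_t and hence X_t = x_0 * exp((mu - sigma^2/2) t + sigma B_t).
With mu = -2/3, sigma = 4/3, x_0 = 3, this gives:
  X_t = 3 * exp((-14/9) * t + (4/3) * B_t).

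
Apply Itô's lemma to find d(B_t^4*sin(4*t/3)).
d(B_t^4*sin(4*t/3)) = (B_t^2*(4*B_t^2*cos(4*t/3)/3 + 6*sin(4*t/3))) dt + (4*B_t^3*sin(4*t/3)) dB_t

Itô's formula for f(t, x): d f(t, B_t) = (f_t + (1/2) f_xx) dt + f_x dB_t. Compute partials of f(t, x) = x^4*sin(4*t/3):
  f_t(t,x)  = 4*x^4*cos(4*t/3)/3
  f_x(t,x)  = 4*x^3*sin(4*t/3)
  f_xx(t,x) = 12*x^2*sin(4*t/3)
Assemble drift = f_t + (1/2) f_xx = x^2*(4*x^2*cos(4*t/3)/3 + 6*sin(4*t/3)) and diffusion = f_x = 4*x^3*sin(4*t/3). Substituting x = B_t:
  d(B_t^4*sin(4*t/3)) = (B_t^2*(4*B_t^2*cos(4*t/3)/3 + 6*sin(4*t/3))) dt + (4*B_t^3*sin(4*t/3)) dB_t.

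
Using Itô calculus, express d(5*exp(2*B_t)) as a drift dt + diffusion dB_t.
d(5*exp(2*B_t)) = (10*exp(2*B_t)) dt + (10*exp(2*B_t)) dB_t

Itô's formula for f(B_t) gives d f(B_t) = f'(B_t) dB_t + (1/2) f''(B_t) dt. Compute derivatives of f(x) = 5*exp(2*x):
  f'(x)  = 10*exp(2*x)
  f''(x) = 20*exp(2*x)
Substitute x = B_t and multiply the f'' term by 1/2:
  drift     = (1/2) * (20*exp(2*x)) evaluated at B_t = 10*exp(2*B_t)
  diffusion = (10*exp(2*x)) evaluated at B_t = 10*exp(2*B_t)
Therefore d(5*exp(2*B_t)) = (10*exp(2*B_t)) dt + (10*exp(2*B_t)) dB_t.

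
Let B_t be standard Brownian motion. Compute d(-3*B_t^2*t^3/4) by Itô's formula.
d(-3*B_t^2*t^3/4) = (3*t^2*(-3*B_t^2 - t)/4) dt + (-3*B_t*t^3/2) dB_t

Itô's formula for f(t, x): d f(t, B_t) = (f_t + (1/2) f_xx) dt + f_x dB_t. Compute partials of f(t, x) = -3*t^3*x^2/4:
  f_t(t,x)  = -9*t^2*x^2/4
  f_x(t,x)  = -3*t^3*x/2
  f_xx(t,x) = -3*t^3/2
Assemble drift = f_t + (1/2) f_xx = 3*t^2*(-t - 3*x^2)/4 and diffusion = f_x = -3*t^3*x/2. Substituting x = B_t:
  d(-3*B_t^2*t^3/4) = (3*t^2*(-3*B_t^2 - t)/4) dt + (-3*B_t*t^3/2) dB_t.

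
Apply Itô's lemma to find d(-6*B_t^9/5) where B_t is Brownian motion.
d(-6*B_t^9/5) = (-216*B_t^7/5) dt + (-54*B_t^8/5) dB_t

Itô's formula for f(B_t) gives d f(B_t) = f'(B_t) dB_t + (1/2) f''(B_t) dt. Compute derivatives of f(x) = -6*x^9/5:
  f'(x)  = -54*x^8/5
  f''(x) = -432*x^7/5
Substitute x = B_t and multiply the f'' term by 1/2:
  drift     = (1/2) * (-432*x^7/5) evaluated at B_t = -216*B_t^7/5
  diffusion = (-54*x^8/5) evaluated at B_t = -54*B_t^8/5
Therefore d(-6*B_t^9/5) = (-216*B_t^7/5) dt + (-54*B_t^8/5) dB_t.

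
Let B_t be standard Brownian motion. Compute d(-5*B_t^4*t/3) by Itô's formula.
d(-5*B_t^4*t/3) = (5*B_t^2*(-B_t^2 - 6*t)/3) dt + (-20*B_t^3*t/3) dB_t

Itô's formula for f(t, x): d f(t, B_t) = (f_t + (1/2) f_xx) dt + f_x dB_t. Compute partials of f(t, x) = -5*t*x^4/3:
  f_t(t,x)  = -5*x^4/3
  f_x(t,x)  = -20*t*x^3/3
  f_xx(t,x) = -20*t*x^2
Assemble drift = f_t + (1/2) f_xx = 5*x^2*(-6*t - x^2)/3 and diffusion = f_x = -20*t*x^3/3. Substituting x = B_t:
  d(-5*B_t^4*t/3) = (5*B_t^2*(-B_t^2 - 6*t)/3) dt + (-20*B_t^3*t/3) dB_t.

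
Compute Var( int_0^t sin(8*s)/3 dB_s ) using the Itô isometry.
Var = t/18 - sin(8*t)*cos(8*t)/144

The Itô integral of a deterministic integrand f(s) has mean 0 because each increment f(s) * (B_{s+ds} - B_s) has mean 0. By the Itô isometry:
  Var( int_0^t f(s) dB_s ) = E[ (int_0^t f(s) dB_s)^2 ] = int_0^t f(s)^2 ds.
Here f(s) = sin(8*s)/3, so f(s)^2 = sin(8*s)^2/9. Integrate:
  int_0^t (sin(8*s)^2/9) ds = t/18 - sin(8*t)*cos(8*t)/144.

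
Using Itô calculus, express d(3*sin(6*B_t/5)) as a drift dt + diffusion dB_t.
d(3*sin(6*B_t/5)) = (-54*sin(6*B_t/5)/25) dt + (18*cos(6*B_t/5)/5) dB_t

Itô's formula for f(B_t) gives d f(B_t) = f'(B_t) dB_t + (1/2) f''(B_t) dt. Compute derivatives of f(x) = 3*sin(6*x/5):
  f'(x)  = 18*cos(6*x/5)/5
  f''(x) = -108*sin(6*x/5)/25
Substitute x = B_t and multiply the f'' term by 1/2:
  drift     = (1/2) * (-108*sin(6*x/5)/25) evaluated at B_t = -54*sin(6*B_t/5)/25
  diffusion = (18*cos(6*x/5)/5) evaluated at B_t = 18*cos(6*B_t/5)/5
Therefore d(3*sin(6*B_t/5)) = (-54*sin(6*B_t/5)/25) dt + (18*cos(6*B_t/5)/5) dB_t.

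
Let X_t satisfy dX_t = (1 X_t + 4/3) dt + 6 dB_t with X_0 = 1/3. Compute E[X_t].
E[X_t] = 5*exp(t)/3 - 4/3

Taking expectations and using E[dB_t] = 0, the mean m(t) = E[X_t] satisfies the ODE m'(t) = a m(t) + b with m(0) = x_0. With a = 1, b = 4/3, x_0 = 1/3, the solution is
  m(t) = x_0 * exp(a t) + (b/a) * (exp(a t) - 1)
       = (1/3) * exp(1 t) + ((4/3)/1) * (exp(1 t) - 1)
       = 5*exp(t)/3 - 4/3.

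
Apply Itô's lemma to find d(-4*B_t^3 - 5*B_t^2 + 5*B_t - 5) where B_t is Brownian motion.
d(-4*B_t^3 - 5*B_t^2 + 5*B_t - 5) = (-12*B_t - 5) dt + (-12*B_t^2 - 10*B_t + 5) dB_t

Itô's formula for f(B_t) gives d f(B_t) = f'(B_t) dB_t + (1/2) f''(B_t) dt. Compute derivatives of f(x) = -4*x^3 - 5*x^2 + 5*x - 5:
  f'(x)  = -12*x^2 - 10*x + 5
  f''(x) = -24*x - 10
Substitute x = B_t and multiply the f'' term by 1/2:
  drift     = (1/2) * (-24*x - 10) evaluated at B_t = -12*B_t - 5
  diffusion = (-12*x^2 - 10*x + 5) evaluated at B_t = -12*B_t^2 - 10*B_t + 5
Therefore d(-4*B_t^3 - 5*B_t^2 + 5*B_t - 5) = (-12*B_t - 5) dt + (-12*B_t^2 - 10*B_t + 5) dB_t.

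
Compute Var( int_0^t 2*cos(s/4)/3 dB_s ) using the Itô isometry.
Var = 2*t/9 + 4*sin(t/2)/9

The Itô integral of a deterministic integrand f(s) has mean 0 because each increment f(s) * (B_{s+ds} - B_s) has mean 0. By the Itô isometry:
  Var( int_0^t f(s) dB_s ) = E[ (int_0^t f(s) dB_s)^2 ] = int_0^t f(s)^2 ds.
Here f(s) = 2*cos(s/4)/3, so f(s)^2 = 4*cos(s/4)^2/9. Integrate:
  int_0^t (4*cos(s/4)^2/9) ds = 2*t/9 + 4*sin(t/2)/9.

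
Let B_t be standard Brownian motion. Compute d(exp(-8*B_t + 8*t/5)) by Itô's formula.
d(exp(-8*B_t + 8*t/5)) = (168*exp(-8*B_t + 8*t/5)/5) dt + (-8*exp(-8*B_t + 8*t/5)) dB_t

Itô's formula for f(t, x): d f(t, B_t) = (f_t + (1/2) f_xx) dt + f_x dB_t. Compute partials of f(t, x) = exp(8*t/5 - 8*x):
  f_t(t,x)  = 8*exp(8*t/5 - 8*x)/5
  f_x(t,x)  = -8*exp(8*t/5 - 8*x)
  f_xx(t,x) = 64*exp(8*t/5 - 8*x)
Assemble drift = f_t + (1/2) f_xx = 168*exp(8*t/5 - 8*x)/5 and diffusion = f_x = -8*exp(8*t/5 - 8*x). Substituting x = B_t:
  d(exp(-8*B_t + 8*t/5)) = (168*exp(-8*B_t + 8*t/5)/5) dt + (-8*exp(-8*B_t + 8*t/5)) dB_t.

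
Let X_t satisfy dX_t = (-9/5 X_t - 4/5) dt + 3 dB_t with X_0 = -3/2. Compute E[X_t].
E[X_t] = -4/9 - 19*exp(-9*t/5)/18

Taking expectations and using E[dB_t] = 0, the mean m(t) = E[X_t] satisfies the ODE m'(t) = a m(t) + b with m(0) = x_0. With a = -9/5, b = -4/5, x_0 = -3/2, the solution is
  m(t) = x_0 * exp(a t) + (b/a) * (exp(a t) - 1)
       = (-3/2) * exp((-9/5) t) + ((-4/5)/(-9/5)) * (exp((-9/5) t) - 1)
       = -4/9 - 19*exp(-9*t/5)/18.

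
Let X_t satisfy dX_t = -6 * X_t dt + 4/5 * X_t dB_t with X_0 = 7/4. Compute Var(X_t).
Var(X_t) = (49*exp(16*t/25) - 49)*exp(-12*t)/16

For GBM dX = mu X dt + sigma X dB with X_0 = x_0, apply Itô to Y = log X: dY = (mu - sigma^2/2) dt + sigma dB, so Y_t = log(x_0) + (mu - sigma^2/2) t + sigma B_t and hence X_t = x_0 * exp((mu - sigma^2/2) t + sigma B_t).
With mu = -6, sigma = 4/5, x_0 = 7/4, this gives:
  X_t = 7/4 * exp((-158/25) * t + (4/5) * B_t).
Since sigma*B_t ~ Normal(0, sigma^2 t), E[exp(sigma*B_t)] = exp(sigma^2 t / 2); so E[X_t] = x_0 * exp((mu - sigma^2/2) t) * exp(sigma^2 t / 2) = x_0 * exp(mu t) = 7*exp(-6*t)/4.
Var(X_t) = E[X_t^2] - (E[X_t])^2 = x_0^2 * exp(2 mu t) * (exp(sigma^2 t) - 1) = (49*exp(16*t/25) - 49)*exp(-12*t)/16.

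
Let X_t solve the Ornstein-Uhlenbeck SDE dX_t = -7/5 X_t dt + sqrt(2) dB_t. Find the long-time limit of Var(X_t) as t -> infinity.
lim Var(X_t) = 5/7

The OU SDE dX = -theta X dt + sigma dB admits the integrating factor exp(theta t): d(exp(theta t) X_t) = sigma exp(theta t) dB_t. Integrating from 0 to t gives X_t = x_0 * exp(-theta t) + sigma * int_0^t exp(-theta (t-s)) dB_s for any initial x_0. The Itô integral has variance (by the Itô isometry) sigma^2 * int_0^t exp(-2 theta (t - s)) ds = sigma^2 * (1 - exp(-2 theta t)) / (2 theta), independent of x_0.
With theta = 7/5, sigma = sqrt(2):
  Var(X_t) = (sqrt(2))^2 * (1 - exp(-2*7/5 t)) / (2 * 7/5) = 5/7 - 5*exp(-14*t/5)/7.
As t -> infinity, exp(-2*7/5 t) -> 0, so the stationary variance is sigma^2 / (2 theta) = 5/7.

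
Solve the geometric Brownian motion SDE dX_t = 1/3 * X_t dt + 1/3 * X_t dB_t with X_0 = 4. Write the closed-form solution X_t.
X_t = 4 * exp((5/18) * t + (1/3) * B_t)

For GBM dX = mu X dt + sigma X dB with X_0 = x_0, apply Itô to Y = log X: dY = (mu - sigma^2/2) dt + sigma dB, so Y_t = log(x_0) + (mu - sigma^2/2) t + sigma B_t and hence X_t = x_0 * exp((mu - sigma^2/2) t + sigma B_t).
With mu = 1/3, sigma = 1/3, x_0 = 4, this gives:
  X_t = 4 * exp((5/18) * t + (1/3) * B_t).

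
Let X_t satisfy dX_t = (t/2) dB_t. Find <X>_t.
<X>_t = t^3/12

For an Itô process dX_t = a(t) dt + b(t) dB_t, the quadratic variation is <X>_t = int_0^t b(s)^2 ds (the drift term does not contribute). Here b(s) = s/2, so
  b(s)^2 = s^2/4.
Integrating from 0 to t:
  <X>_t = int_0^t (s^2/4) ds = t^3/12.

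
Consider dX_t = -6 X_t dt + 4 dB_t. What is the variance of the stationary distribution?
lim Var(X_t) = 4/3

The OU SDE dX = -theta X dt + sigma dB admits the integrating factor exp(theta t): d(exp(theta t) X_t) = sigma exp(theta t) dB_t. Integrating from 0 to t gives X_t = x_0 * exp(-theta t) + sigma * int_0^t exp(-theta (t-s)) dB_s for any initial x_0. The Itô integral has variance (by the Itô isometry) sigma^2 * int_0^t exp(-2 theta (t - s)) ds = sigma^2 * (1 - exp(-2 theta t)) / (2 theta), independent of x_0.
With theta = 6, sigma = 4:
  Var(X_t) = (4)^2 * (1 - exp(-2*6 t)) / (2 * 6) = 4/3 - 4*exp(-12*t)/3.
As t -> infinity, exp(-2*6 t) -> 0, so the stationary variance is sigma^2 / (2 theta) = 4/3.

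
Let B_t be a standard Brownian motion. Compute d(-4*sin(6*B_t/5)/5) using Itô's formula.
d(-4*sin(6*B_t/5)/5) = (72*sin(6*B_t/5)/125) dt + (-24*cos(6*B_t/5)/25) dB_t

Itô's formula for f(B_t) gives d f(B_t) = f'(B_t) dB_t + (1/2) f''(B_t) dt. Compute derivatives of f(x) = -4*sin(6*x/5)/5:
  f'(x)  = -24*cos(6*x/5)/25
  f''(x) = 144*sin(6*x/5)/125
Substitute x = B_t and multiply the f'' term by 1/2:
  drift     = (1/2) * (144*sin(6*x/5)/125) evaluated at B_t = 72*sin(6*B_t/5)/125
  diffusion = (-24*cos(6*x/5)/25) evaluated at B_t = -24*cos(6*B_t/5)/25
Therefore d(-4*sin(6*B_t/5)/5) = (72*sin(6*B_t/5)/125) dt + (-24*cos(6*B_t/5)/25) dB_t.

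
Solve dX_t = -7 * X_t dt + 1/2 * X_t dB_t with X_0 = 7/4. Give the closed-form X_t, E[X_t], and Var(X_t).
X_t = 7/4 * exp((-57/8) t + (1/2) B_t); E[X_t] = 7*exp(-7*t)/4; Var(X_t) = (49*exp(t/4) - 49)*exp(-14*t)/16

For GBM dX = mu X dt + sigma X dB with X_0 = x_0, apply Itô to Y = log X: dY = (mu - sigma^2/2) dt + sigma dB, so Y_t = log(x_0) + (mu - sigma^2/2) t + sigma B_t and hence X_t = x_0 * exp((mu - sigma^2/2) t + sigma B_t).
With mu = -7, sigma = 1/2, x_0 = 7/4, this gives:
  X_t = 7/4 * exp((-57/8) * t + (1/2) * B_t).
Since sigma*B_t ~ Normal(0, sigma^2 t), E[exp(sigma*B_t)] = exp(sigma^2 t / 2); so E[X_t] = x_0 * exp((mu - sigma^2/2) t) * exp(sigma^2 t / 2) = x_0 * exp(mu t) = 7*exp(-7*t)/4.
Var(X_t) = E[X_t^2] - (E[X_t])^2 = x_0^2 * exp(2 mu t) * (exp(sigma^2 t) - 1) = (49*exp(t/4) - 49)*exp(-14*t)/16.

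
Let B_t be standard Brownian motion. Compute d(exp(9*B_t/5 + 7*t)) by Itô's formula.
d(exp(9*B_t/5 + 7*t)) = (431*exp(9*B_t/5 + 7*t)/50) dt + (9*exp(9*B_t/5 + 7*t)/5) dB_t

Itô's formula for f(t, x): d f(t, B_t) = (f_t + (1/2) f_xx) dt + f_x dB_t. Compute partials of f(t, x) = exp(7*t + 9*x/5):
  f_t(t,x)  = 7*exp(7*t + 9*x/5)
  f_x(t,x)  = 9*exp(7*t + 9*x/5)/5
  f_xx(t,x) = 81*exp(7*t + 9*x/5)/25
Assemble drift = f_t + (1/2) f_xx = 431*exp(7*t + 9*x/5)/50 and diffusion = f_x = 9*exp(7*t + 9*x/5)/5. Substituting x = B_t:
  d(exp(9*B_t/5 + 7*t)) = (431*exp(9*B_t/5 + 7*t)/50) dt + (9*exp(9*B_t/5 + 7*t)/5) dB_t.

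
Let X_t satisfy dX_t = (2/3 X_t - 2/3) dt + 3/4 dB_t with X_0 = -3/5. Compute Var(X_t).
Var(X_t) = 27*exp(4*t/3)/64 - 27/64

The variance V(t) = Var(X_t) satisfies V'(t) = 2 a V(t) + c^2 with V(0) = 0 (drift coefficient is linear in X, diffusion is constant). With a = 2/3, c = 3/4, the solution is
  V(t) = (c^2 / (2 a)) * (exp(2 a t) - 1)
       = ((3/4)^2 / (2*(2/3))) * (exp((4/3) t) - 1)
       = 27*exp(4*t/3)/64 - 27/64.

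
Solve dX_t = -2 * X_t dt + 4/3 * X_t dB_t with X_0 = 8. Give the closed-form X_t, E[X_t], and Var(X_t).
X_t = 8 * exp((-26/9) t + (4/3) B_t); E[X_t] = 8*exp(-2*t); Var(X_t) = (64*exp(16*t/9) - 64)*exp(-4*t)

For GBM dX = mu X dt + sigma X dB with X_0 = x_0, apply Itô to Y = log X: dY = (mu - sigma^2/2) dt + sigma dB, so Y_t = log(x_0) + (mu - sigma^2/2) t + sigma B_t and hence X_t = x_0 * exp((mu - sigma^2/2) t + sigma B_t).
With mu = -2, sigma = 4/3, x_0 = 8, this gives:
  X_t = 8 * exp((-26/9) * t + (4/3) * B_t).
Since sigma*B_t ~ Normal(0, sigma^2 t), E[exp(sigma*B_t)] = exp(sigma^2 t / 2); so E[X_t] = x_0 * exp((mu - sigma^2/2) t) * exp(sigma^2 t / 2) = x_0 * exp(mu t) = 8*exp(-2*t).
Var(X_t) = E[X_t^2] - (E[X_t])^2 = x_0^2 * exp(2 mu t) * (exp(sigma^2 t) - 1) = (64*exp(16*t/9) - 64)*exp(-4*t).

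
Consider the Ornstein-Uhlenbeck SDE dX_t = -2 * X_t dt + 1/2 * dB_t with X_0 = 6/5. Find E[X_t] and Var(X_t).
E[X_t] = 6*exp(-2*t)/5; Var(X_t) = 1/16 - exp(-4*t)/16

The OU SDE dX = -theta X dt + sigma dB admits the integrating factor exp(theta t): d(exp(theta t) X_t) = sigma exp(theta t) dB_t. Integrating from 0 to t:
  X_t = x_0 * exp(-theta t) + sigma * int_0^t exp(-theta (t-s)) dB_s.
The Itô integral has mean 0 and (by the Itô isometry) variance sigma^2 * int_0^t exp(-2 theta (t - s)) ds = sigma^2 * (1 - exp(-2 theta t)) / (2 theta).
With theta = 2, sigma = 1/2, x_0 = 6/5:
  E[X_t] = 6/5 * exp(-2 t) = 6*exp(-2*t)/5
  Var(X_t) = (1/2)^2 * (1 - exp(-2*2 t)) / (2 * 2) = 1/16 - exp(-4*t)/16.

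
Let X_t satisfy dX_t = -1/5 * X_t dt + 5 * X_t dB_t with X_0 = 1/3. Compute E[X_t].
E[X_t] = exp(-t/5)/3

For GBM dX = mu X dt + sigma X dB with X_0 = x_0, apply Itô to Y = log X: dY = (mu - sigma^2/2) dt + sigma dB, so Y_t = log(x_0) + (mu - sigma^2/2) t + sigma B_t and hence X_t = x_0 * exp((mu - sigma^2/2) t + sigma B_t).
With mu = -1/5, sigma = 5, x_0 = 1/3, this gives:
  X_t = 1/3 * exp((-127/10) * t + (5) * B_t).
Since sigma*B_t ~ Normal(0, sigma^2 t), E[exp(sigma*B_t)] = exp(sigma^2 t / 2); so E[X_t] = x_0 * exp((mu - sigma^2/2) t) * exp(sigma^2 t / 2) = x_0 * exp(mu t) = exp(-t/5)/3.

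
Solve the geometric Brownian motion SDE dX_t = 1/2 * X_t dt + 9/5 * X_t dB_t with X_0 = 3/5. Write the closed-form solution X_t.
X_t = 3/5 * exp((-28/25) * t + (9/5) * B_t)

For GBM dX = mu X dt + sigma X dB with X_0 = x_0, apply Itô to Y = log X: dY = (mu - sigma^2/2) dt + sigma dB, so Y_t = log(x_0) + (mu - sigma^2/2) t + sigma B_t and hence X_t = x_0 * exp((mu - sigma^2/2) t + sigma B_t).
With mu = 1/2, sigma = 9/5, x_0 = 3/5, this gives:
  X_t = 3/5 * exp((-28/25) * t + (9/5) * B_t).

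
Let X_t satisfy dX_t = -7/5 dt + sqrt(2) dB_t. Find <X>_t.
<X>_t = 2*t

For an Itô process dX_t = a(t) dt + b(t) dB_t, the quadratic variation is <X>_t = int_0^t b(s)^2 ds (the drift term does not contribute). Here b(s) = sqrt(2), so
  b(s)^2 = 2.
Integrating from 0 to t:
  <X>_t = int_0^t (2) ds = 2*t.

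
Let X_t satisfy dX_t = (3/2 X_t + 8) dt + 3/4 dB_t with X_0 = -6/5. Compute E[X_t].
E[X_t] = 62*exp(3*t/2)/15 - 16/3

Taking expectations and using E[dB_t] = 0, the mean m(t) = E[X_t] satisfies the ODE m'(t) = a m(t) + b with m(0) = x_0. With a = 3/2, b = 8, x_0 = -6/5, the solution is
  m(t) = x_0 * exp(a t) + (b/a) * (exp(a t) - 1)
       = (-6/5) * exp((3/2) t) + (8/(3/2)) * (exp((3/2) t) - 1)
       = 62*exp(3*t/2)/15 - 16/3.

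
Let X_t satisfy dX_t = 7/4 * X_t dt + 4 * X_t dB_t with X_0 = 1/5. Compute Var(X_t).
Var(X_t) = (exp(16*t) - 1)*exp(7*t/2)/25

For GBM dX = mu X dt + sigma X dB with X_0 = x_0, apply Itô to Y = log X: dY = (mu - sigma^2/2) dt + sigma dB, so Y_t = log(x_0) + (mu - sigma^2/2) t + sigma B_t and hence X_t = x_0 * exp((mu - sigma^2/2) t + sigma B_t).
With mu = 7/4, sigma = 4, x_0 = 1/5, this gives:
  X_t = 1/5 * exp((-25/4) * t + (4) * B_t).
Since sigma*B_t ~ Normal(0, sigma^2 t), E[exp(sigma*B_t)] = exp(sigma^2 t / 2); so E[X_t] = x_0 * exp((mu - sigma^2/2) t) * exp(sigma^2 t / 2) = x_0 * exp(mu t) = exp(7*t/4)/5.
Var(X_t) = E[X_t^2] - (E[X_t])^2 = x_0^2 * exp(2 mu t) * (exp(sigma^2 t) - 1) = (exp(16*t) - 1)*exp(7*t/2)/25.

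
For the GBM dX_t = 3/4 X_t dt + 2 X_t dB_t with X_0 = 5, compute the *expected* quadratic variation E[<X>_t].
E[<X>_t] = 200*exp(11*t/2)/11 - 200/11

<X>_t = int_0^t (2 * X_s)^2 ds. Taking expectation inside the integral: E[<X>_t] = 2^2 * int_0^t E[X_s^2] ds. For GBM, E[X_s^2] = x_0^2 * exp((2 mu + sigma^2) s). Integrating:
  E[<X>_t] = 2^2 * 5^2 * (exp((2*(3/4) + 2^2) t) - 1) / (2*(3/4) + 2^2)
           = 2^2 * 5^2 * (exp((11/2) t) - 1) / (11/2) = 200*exp(11*t/2)/11 - 200/11.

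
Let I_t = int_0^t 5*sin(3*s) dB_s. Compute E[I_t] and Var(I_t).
E[I_t] = 0; Var(I_t) = 25*t/2 - 25*sin(6*t)/12

The Itô integral of a deterministic integrand f(s) has mean 0 because each increment f(s) * (B_{s+ds} - B_s) has mean 0. By the Itô isometry:
  Var( int_0^t f(s) dB_s ) = E[ (int_0^t f(s) dB_s)^2 ] = int_0^t f(s)^2 ds.
Here f(s) = 5*sin(3*s), so f(s)^2 = 25*sin(3*s)^2. Integrate:
  int_0^t (25*sin(3*s)^2) ds = 25*t/2 - 25*sin(6*t)/12.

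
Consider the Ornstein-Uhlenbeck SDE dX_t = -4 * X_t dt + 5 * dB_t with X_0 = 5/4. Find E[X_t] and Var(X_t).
E[X_t] = 5*exp(-4*t)/4; Var(X_t) = 25/8 - 25*exp(-8*t)/8

The OU SDE dX = -theta X dt + sigma dB admits the integrating factor exp(theta t): d(exp(theta t) X_t) = sigma exp(theta t) dB_t. Integrating from 0 to t:
  X_t = x_0 * exp(-theta t) + sigma * int_0^t exp(-theta (t-s)) dB_s.
The Itô integral has mean 0 and (by the Itô isometry) variance sigma^2 * int_0^t exp(-2 theta (t - s)) ds = sigma^2 * (1 - exp(-2 theta t)) / (2 theta).
With theta = 4, sigma = 5, x_0 = 5/4:
  E[X_t] = 5/4 * exp(-4 t) = 5*exp(-4*t)/4
  Var(X_t) = (5)^2 * (1 - exp(-2*4 t)) / (2 * 4) = 25/8 - 25*exp(-8*t)/8.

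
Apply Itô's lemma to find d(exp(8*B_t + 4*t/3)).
d(exp(8*B_t + 4*t/3)) = (100*exp(8*B_t + 4*t/3)/3) dt + (8*exp(8*B_t + 4*t/3)) dB_t

Itô's formula for f(t, x): d f(t, B_t) = (f_t + (1/2) f_xx) dt + f_x dB_t. Compute partials of f(t, x) = exp(4*t/3 + 8*x):
  f_t(t,x)  = 4*exp(4*t/3 + 8*x)/3
  f_x(t,x)  = 8*exp(4*t/3 + 8*x)
  f_xx(t,x) = 64*exp(4*t/3 + 8*x)
Assemble drift = f_t + (1/2) f_xx = 100*exp(4*t/3 + 8*x)/3 and diffusion = f_x = 8*exp(4*t/3 + 8*x). Substituting x = B_t:
  d(exp(8*B_t + 4*t/3)) = (100*exp(8*B_t + 4*t/3)/3) dt + (8*exp(8*B_t + 4*t/3)) dB_t.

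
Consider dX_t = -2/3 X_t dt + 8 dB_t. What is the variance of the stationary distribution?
lim Var(X_t) = 48

The OU SDE dX = -theta X dt + sigma dB admits the integrating factor exp(theta t): d(exp(theta t) X_t) = sigma exp(theta t) dB_t. Integrating from 0 to t gives X_t = x_0 * exp(-theta t) + sigma * int_0^t exp(-theta (t-s)) dB_s for any initial x_0. The Itô integral has variance (by the Itô isometry) sigma^2 * int_0^t exp(-2 theta (t - s)) ds = sigma^2 * (1 - exp(-2 theta t)) / (2 theta), independent of x_0.
With theta = 2/3, sigma = 8:
  Var(X_t) = (8)^2 * (1 - exp(-2*2/3 t)) / (2 * 2/3) = 48 - 48*exp(-4*t/3).
As t -> infinity, exp(-2*2/3 t) -> 0, so the stationary variance is sigma^2 / (2 theta) = 48.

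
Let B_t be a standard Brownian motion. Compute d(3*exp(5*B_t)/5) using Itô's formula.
d(3*exp(5*B_t)/5) = (15*exp(5*B_t)/2) dt + (3*exp(5*B_t)) dB_t

Itô's formula for f(B_t) gives d f(B_t) = f'(B_t) dB_t + (1/2) f''(B_t) dt. Compute derivatives of f(x) = 3*exp(5*x)/5:
  f'(x)  = 3*exp(5*x)
  f''(x) = 15*exp(5*x)
Substitute x = B_t and multiply the f'' term by 1/2:
  drift     = (1/2) * (15*exp(5*x)) evaluated at B_t = 15*exp(5*B_t)/2
  diffusion = (3*exp(5*x)) evaluated at B_t = 3*exp(5*B_t)
Therefore d(3*exp(5*B_t)/5) = (15*exp(5*B_t)/2) dt + (3*exp(5*B_t)) dB_t.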